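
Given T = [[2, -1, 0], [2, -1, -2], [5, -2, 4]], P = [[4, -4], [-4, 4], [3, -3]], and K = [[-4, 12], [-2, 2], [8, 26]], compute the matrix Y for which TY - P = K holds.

TY = K + P = [[0, 8], [-6, 6], [11, 23]].
T is on the left of Y, so left-multiply by T⁻¹: Y = T⁻¹(K + P).
T has determinant 2; T⁻¹ = [[-4, 2, 1], [-9, 4, 2], [1/2, -1/2, 0]].
Y = T⁻¹(K + P) = [[-1, 3], [-2, -2], [3, 1]].

Y = [[-1, 3], [-2, -2], [3, 1]]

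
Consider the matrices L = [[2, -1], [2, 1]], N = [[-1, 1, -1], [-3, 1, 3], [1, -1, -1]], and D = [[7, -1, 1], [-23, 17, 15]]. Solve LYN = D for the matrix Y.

Left-multiply by L⁻¹ and right-multiply by N⁻¹: Y = L⁻¹DN⁻¹.
det L = 4, so L⁻¹ = [[1/4, 1/4], [-1/2, 1/2]].
N has determinant -4; N⁻¹ = [[-1/2, -1/2, -1], [0, -1/2, -3/2], [-1/2, 0, -1/2]].
L⁻¹D = [[-4, 4, 4], [-15, 9, 7]].
Y = (L⁻¹D)N⁻¹ = [[0, 0, -4], [4, 3, -2]].

Y = [[0, 0, -4], [4, 3, -2]]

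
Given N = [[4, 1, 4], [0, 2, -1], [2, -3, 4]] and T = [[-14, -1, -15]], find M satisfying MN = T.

M = [[-4, 3, 1]]

N is on the right of M, so right-multiply by N⁻¹: M = TN⁻¹.
det N = 2; the adjugate gives N⁻¹ = [[5/2, -8, -9/2], [-1, 4, 2], [-2, 7, 4]].
M = TN⁻¹ = [[-14, -1, -15]] · [[5/2, -8, -9/2], [-1, 4, 2], [-2, 7, 4]] = [[-4, 3, 1]].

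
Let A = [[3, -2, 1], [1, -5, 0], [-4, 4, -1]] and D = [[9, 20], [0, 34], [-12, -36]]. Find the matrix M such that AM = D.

Left-multiplying both sides by A⁻¹ gives M = A⁻¹D.
det A = -3; the adjugate gives A⁻¹ = [[-5/3, -2/3, -5/3], [-1/3, -1/3, -1/3], [16/3, 4/3, 13/3]].
M = A⁻¹D = [[-5/3, -2/3, -5/3], [-1/3, -1/3, -1/3], [16/3, 4/3, 13/3]] · [[9, 20], [0, 34], [-12, -36]] = [[5, 4], [1, -6], [-4, -4]].

M = [[5, 4], [1, -6], [-4, -4]]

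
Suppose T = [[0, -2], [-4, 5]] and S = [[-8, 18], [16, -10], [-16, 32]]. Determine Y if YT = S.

Since T sits to the right of Y, Y = ST⁻¹.
det T = -8; the adjugate gives T⁻¹ = [[-5/8, -1/4], [-1/2, 0]].
Y = ST⁻¹ = [[-8, 18], [16, -10], [-16, 32]] · [[-5/8, -1/4], [-1/2, 0]] = [[-4, 2], [-5, -4], [-6, 4]].

Y = [[-4, 2], [-5, -4], [-6, 4]]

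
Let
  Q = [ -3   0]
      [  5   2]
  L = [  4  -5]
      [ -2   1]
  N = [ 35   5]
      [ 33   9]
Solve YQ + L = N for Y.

YQ = N − L = [[31, 10], [35, 8]].
Q is on the right of Y, so right-multiply by Q⁻¹: Y = (N − L)Q⁻¹.
det Q = -6; the adjugate gives Q⁻¹ = [[-1/3, 0], [5/6, 1/2]].
Y = (N − L)Q⁻¹ = [[-2, 5], [-5, 4]].

Y = [[-2, 5], [-5, 4]]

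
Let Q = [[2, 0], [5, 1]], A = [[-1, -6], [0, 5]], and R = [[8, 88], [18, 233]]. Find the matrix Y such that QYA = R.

Y = [[-4, 4], [2, 5]]

Isolating Y: multiply by Q⁻¹ from the left and A⁻¹ from the right, so Y = Q⁻¹RA⁻¹.
det Q = 2, so Q⁻¹ = [[1/2, 0], [-5/2, 1]].
det A = -5, so A⁻¹ = [[-1, -6/5], [0, 1/5]].
Q⁻¹R = [[4, 44], [-2, 13]].
Y = (Q⁻¹R)A⁻¹ = [[-4, 4], [2, 5]].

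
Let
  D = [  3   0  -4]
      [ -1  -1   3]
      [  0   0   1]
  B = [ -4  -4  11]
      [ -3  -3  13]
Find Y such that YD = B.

Y = [[0, 4, -1], [0, 3, 4]]

D is on the right of Y, so right-multiply by D⁻¹: Y = BD⁻¹.
D has determinant -3; D⁻¹ = [[1/3, 0, 4/3], [-1/3, -1, 5/3], [0, 0, 1]].
Y = BD⁻¹ = [[-4, -4, 11], [-3, -3, 13]] · [[1/3, 0, 4/3], [-1/3, -1, 5/3], [0, 0, 1]] = [[0, 4, -1], [0, 3, 4]].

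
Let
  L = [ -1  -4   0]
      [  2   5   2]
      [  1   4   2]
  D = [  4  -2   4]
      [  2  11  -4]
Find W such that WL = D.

L is on the right of W, so right-multiply by L⁻¹: W = DL⁻¹.
det L = 6, so L⁻¹ = [[1/3, 4/3, -4/3], [-1/3, -1/3, 1/3], [1/2, 0, 1/2]].
W = DL⁻¹ = [[4, -2, 4], [2, 11, -4]] · [[1/3, 4/3, -4/3], [-1/3, -1/3, 1/3], [1/2, 0, 1/2]] = [[4, 6, -4], [-5, -1, -1]].

W = [[4, 6, -4], [-5, -1, -1]]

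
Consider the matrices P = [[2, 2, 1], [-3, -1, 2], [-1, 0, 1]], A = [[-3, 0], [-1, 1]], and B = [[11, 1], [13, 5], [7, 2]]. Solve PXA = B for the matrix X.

X = P⁻¹BA⁻¹ (apply P⁻¹ on the left and A⁻¹ on the right).
det P = -1, so P⁻¹ = [[1, 2, -5], [-1, -3, 7], [1, 2, -4]].
det A = -3, so A⁻¹ = [[-1/3, 0], [-1/3, 1]].
P⁻¹B = [[2, 1], [-1, -2], [9, 3]].
X = (P⁻¹B)A⁻¹ = [[-1, 1], [1, -2], [-4, 3]].

X = [[-1, 1], [1, -2], [-4, 3]]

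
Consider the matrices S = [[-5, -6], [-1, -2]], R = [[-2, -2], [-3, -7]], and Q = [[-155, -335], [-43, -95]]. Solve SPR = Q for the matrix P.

Isolating P: multiply by S⁻¹ from the left and R⁻¹ from the right, so P = S⁻¹QR⁻¹.
det S = 4; the adjugate gives S⁻¹ = [[-1/2, 3/2], [1/4, -5/4]].
R has determinant 8; R⁻¹ = [[-7/8, 1/4], [3/8, -1/4]].
S⁻¹Q = [[13, 25], [15, 35]].
P = (S⁻¹Q)R⁻¹ = [[-2, -3], [0, -5]].

P = [[-2, -3], [0, -5]]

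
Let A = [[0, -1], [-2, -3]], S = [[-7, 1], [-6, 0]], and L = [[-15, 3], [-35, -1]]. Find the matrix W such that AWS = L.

W = [[5, -5], [-3, 1]]

W = A⁻¹LS⁻¹ (apply A⁻¹ on the left and S⁻¹ on the right).
A has determinant -2; A⁻¹ = [[3/2, -1/2], [-1, 0]].
det S = 6, so S⁻¹ = [[0, -1/6], [1, -7/6]].
A⁻¹L = [[-5, 5], [15, -3]].
W = (A⁻¹L)S⁻¹ = [[5, -5], [-3, 1]].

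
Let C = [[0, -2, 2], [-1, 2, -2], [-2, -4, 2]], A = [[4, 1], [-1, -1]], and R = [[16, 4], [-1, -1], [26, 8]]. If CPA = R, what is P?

P = C⁻¹RA⁻¹ (apply C⁻¹ on the left and A⁻¹ on the right).
C has determinant 4; C⁻¹ = [[-1, -1, 0], [3/2, 1, -1/2], [2, 1, -1/2]].
det A = -3, so A⁻¹ = [[1/3, 1/3], [-1/3, -4/3]].
C⁻¹R = [[-15, -3], [10, 1], [18, 3]].
P = (C⁻¹R)A⁻¹ = [[-4, -1], [3, 2], [5, 2]].

P = [[-4, -1], [3, 2], [5, 2]]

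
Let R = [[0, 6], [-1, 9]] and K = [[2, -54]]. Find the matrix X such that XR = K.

X = [[-6, -2]]

Since R sits to the right of X, X = KR⁻¹.
det R = 6; the adjugate gives R⁻¹ = [[3/2, -1], [1/6, 0]].
X = KR⁻¹ = [[2, -54]] · [[3/2, -1], [1/6, 0]] = [[-6, -2]].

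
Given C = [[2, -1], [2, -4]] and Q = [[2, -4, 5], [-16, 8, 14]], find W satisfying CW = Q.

C is on the left of W, so left-multiply by C⁻¹: W = C⁻¹Q.
C has determinant -6; C⁻¹ = [[2/3, -1/6], [1/3, -1/3]].
W = C⁻¹Q = [[2/3, -1/6], [1/3, -1/3]] · [[2, -4, 5], [-16, 8, 14]] = [[4, -4, 1], [6, -4, -3]].

W = [[4, -4, 1], [6, -4, -3]]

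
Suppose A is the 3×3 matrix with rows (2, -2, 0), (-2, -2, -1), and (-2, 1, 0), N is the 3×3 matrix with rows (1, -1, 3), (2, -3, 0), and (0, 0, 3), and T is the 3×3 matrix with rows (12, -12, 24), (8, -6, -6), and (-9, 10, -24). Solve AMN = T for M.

Isolating M: multiply by A⁻¹ from the left and N⁻¹ from the right, so M = A⁻¹TN⁻¹.
det A = -2, so A⁻¹ = [[-1/2, 0, -1], [-1, 0, -1], [3, -1, 4]].
N has determinant -3; N⁻¹ = [[3, -1, -3], [2, -1, -2], [0, 0, 1/3]].
A⁻¹T = [[3, -4, 12], [-3, 2, 0], [-8, 10, -18]].
M = (A⁻¹T)N⁻¹ = [[1, 1, 3], [-5, 1, 5], [-4, -2, -2]].

M = [[1, 1, 3], [-5, 1, 5], [-4, -2, -2]]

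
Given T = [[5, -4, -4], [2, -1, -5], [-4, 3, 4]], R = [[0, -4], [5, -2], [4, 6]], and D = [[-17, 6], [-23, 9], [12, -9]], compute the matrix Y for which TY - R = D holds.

Y = [[3, -2], [4, -1], [4, -2]]

TY = D + R = [[-17, 2], [-18, 7], [16, -3]].
Left-multiplying both sides by T⁻¹ gives Y = T⁻¹(D + R).
T has determinant -1; T⁻¹ = [[-11, -4, -16], [-12, -4, -17], [-2, -1, -3]].
Y = T⁻¹(D + R) = [[3, -2], [4, -1], [4, -2]].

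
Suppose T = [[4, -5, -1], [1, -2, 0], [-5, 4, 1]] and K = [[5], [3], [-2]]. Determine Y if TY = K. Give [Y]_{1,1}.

Left-multiplying both sides by T⁻¹ gives Y = T⁻¹K.
det T = 3, so T⁻¹ = [[-2/3, 1/3, -2/3], [-1/3, -1/3, -1/3], [-2, 3, -1]].
Y = T⁻¹K = [[-2/3, 1/3, -2/3], [-1/3, -1/3, -1/3], [-2, 3, -1]] · [[5], [3], [-2]] = [[-1], [-2], [1]].

-1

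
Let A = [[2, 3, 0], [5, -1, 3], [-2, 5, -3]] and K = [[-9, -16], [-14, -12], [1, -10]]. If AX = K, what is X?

X = [[-3, -2], [-1, -4], [0, -2]]

A is on the left of X, so left-multiply by A⁻¹: X = A⁻¹K.
det A = 3; the adjugate gives A⁻¹ = [[-4, 3, 3], [3, -2, -2], [23/3, -16/3, -17/3]].
X = A⁻¹K = [[-4, 3, 3], [3, -2, -2], [23/3, -16/3, -17/3]] · [[-9, -16], [-14, -12], [1, -10]] = [[-3, -2], [-1, -4], [0, -2]].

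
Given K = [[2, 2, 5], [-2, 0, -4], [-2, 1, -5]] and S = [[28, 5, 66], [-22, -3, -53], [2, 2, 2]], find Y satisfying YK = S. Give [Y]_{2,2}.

2

K is on the right of Y, so right-multiply by K⁻¹: Y = SK⁻¹.
det K = -6, so K⁻¹ = [[-2/3, -5/2, 4/3], [1/3, 0, 1/3], [1/3, 1, -2/3]].
Y = SK⁻¹ = [[28, 5, 66], [-22, -3, -53], [2, 2, 2]] · [[-2/3, -5/2, 4/3], [1/3, 0, 1/3], [1/3, 1, -2/3]] = [[5, -4, -5], [-4, 2, 5], [0, -3, 2]].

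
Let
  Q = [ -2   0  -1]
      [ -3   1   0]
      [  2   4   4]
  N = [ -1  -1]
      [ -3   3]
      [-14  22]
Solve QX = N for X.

Q is on the left of X, so left-multiply by Q⁻¹: X = Q⁻¹N.
Q has determinant 6; Q⁻¹ = [[2/3, -2/3, 1/6], [2, -1, 1/2], [-7/3, 4/3, -1/3]].
X = Q⁻¹N = [[2/3, -2/3, 1/6], [2, -1, 1/2], [-7/3, 4/3, -1/3]] · [[-1, -1], [-3, 3], [-14, 22]] = [[-1, 1], [-6, 6], [3, -1]].

X = [[-1, 1], [-6, 6], [3, -1]]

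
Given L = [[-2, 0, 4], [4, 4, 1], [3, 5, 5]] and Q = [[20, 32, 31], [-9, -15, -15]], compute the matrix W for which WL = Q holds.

W = [[2, 3, 4], [0, 0, -3]]

Since L sits to the right of W, W = QL⁻¹.
det L = 2, so L⁻¹ = [[15/2, 10, -8], [-17/2, -11, 9], [4, 5, -4]].
W = QL⁻¹ = [[20, 32, 31], [-9, -15, -15]] · [[15/2, 10, -8], [-17/2, -11, 9], [4, 5, -4]] = [[2, 3, 4], [0, 0, -3]].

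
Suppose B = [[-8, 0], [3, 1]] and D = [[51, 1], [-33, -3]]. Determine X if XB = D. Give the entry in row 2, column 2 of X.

-3

B is on the right of X, so right-multiply by B⁻¹: X = DB⁻¹.
B has determinant -8; B⁻¹ = [[-1/8, 0], [3/8, 1]].
X = DB⁻¹ = [[51, 1], [-33, -3]] · [[-1/8, 0], [3/8, 1]] = [[-6, 1], [3, -3]].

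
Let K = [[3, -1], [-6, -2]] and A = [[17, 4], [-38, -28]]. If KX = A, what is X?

Since K multiplies X on the left, X = K⁻¹A.
K has determinant -12; K⁻¹ = [[1/6, -1/12], [-1/2, -1/4]].
X = K⁻¹A = [[1/6, -1/12], [-1/2, -1/4]] · [[17, 4], [-38, -28]] = [[6, 3], [1, 5]].

X = [[6, 3], [1, 5]]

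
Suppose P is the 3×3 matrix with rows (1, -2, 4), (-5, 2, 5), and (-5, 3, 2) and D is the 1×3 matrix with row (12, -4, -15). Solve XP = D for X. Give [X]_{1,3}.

Right-multiplying both sides by P⁻¹ gives X = DP⁻¹.
P has determinant -1; P⁻¹ = [[11, -16, 18], [15, -22, 25], [5, -7, 8]].
X = DP⁻¹ = [[12, -4, -15]] · [[11, -16, 18], [15, -22, 25], [5, -7, 8]] = [[-3, 1, -4]].

-4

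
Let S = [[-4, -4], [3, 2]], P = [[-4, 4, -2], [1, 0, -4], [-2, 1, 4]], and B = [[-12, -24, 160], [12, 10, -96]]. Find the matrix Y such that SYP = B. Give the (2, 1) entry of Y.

Isolating Y: multiply by S⁻¹ from the left and P⁻¹ from the right, so Y = S⁻¹BP⁻¹.
det S = 4, so S⁻¹ = [[1/2, 1], [-3/4, -1]].
det P = -2; the adjugate gives P⁻¹ = [[-2, 9, 8], [-2, 10, 9], [-1/2, 2, 2]].
S⁻¹B = [[6, -2, -16], [-3, 8, -24]].
Y = (S⁻¹B)P⁻¹ = [[0, 2, -2], [2, 5, 0]].

2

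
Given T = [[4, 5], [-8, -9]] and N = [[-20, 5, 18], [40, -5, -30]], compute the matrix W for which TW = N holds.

T is on the left of W, so left-multiply by T⁻¹: W = T⁻¹N.
T has determinant 4; T⁻¹ = [[-9/4, -5/4], [2, 1]].
W = T⁻¹N = [[-9/4, -5/4], [2, 1]] · [[-20, 5, 18], [40, -5, -30]] = [[-5, -5, -3], [0, 5, 6]].

W = [[-5, -5, -3], [0, 5, 6]]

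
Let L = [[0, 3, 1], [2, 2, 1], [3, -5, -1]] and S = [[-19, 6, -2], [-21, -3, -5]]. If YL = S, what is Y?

L is on the right of Y, so right-multiply by L⁻¹: Y = SL⁻¹.
det L = -1; the adjugate gives L⁻¹ = [[-3, 2, -1], [-5, 3, -2], [16, -9, 6]].
Y = SL⁻¹ = [[-19, 6, -2], [-21, -3, -5]] · [[-3, 2, -1], [-5, 3, -2], [16, -9, 6]] = [[-5, -2, -5], [-2, -6, -3]].

Y = [[-5, -2, -5], [-2, -6, -3]]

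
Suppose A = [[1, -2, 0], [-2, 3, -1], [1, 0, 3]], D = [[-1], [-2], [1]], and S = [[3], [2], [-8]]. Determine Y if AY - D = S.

Y = [[-4], [-3], [-1]]

AY = S + D = [[2], [0], [-7]].
Left-multiplying both sides by A⁻¹ gives Y = A⁻¹(S + D).
det A = -1, so A⁻¹ = [[-9, -6, -2], [-5, -3, -1], [3, 2, 1]].
Y = A⁻¹(S + D) = [[-4], [-3], [-1]].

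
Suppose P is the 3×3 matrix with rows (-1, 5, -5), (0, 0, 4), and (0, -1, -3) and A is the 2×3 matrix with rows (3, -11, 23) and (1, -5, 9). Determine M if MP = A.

Right-multiplying both sides by P⁻¹ gives M = AP⁻¹.
P has determinant -4; P⁻¹ = [[-1, -5, -5], [0, -3/4, -1], [0, 1/4, 0]].
M = AP⁻¹ = [[3, -11, 23], [1, -5, 9]] · [[-1, -5, -5], [0, -3/4, -1], [0, 1/4, 0]] = [[-3, -1, -4], [-1, 1, 0]].

M = [[-3, -1, -4], [-1, 1, 0]]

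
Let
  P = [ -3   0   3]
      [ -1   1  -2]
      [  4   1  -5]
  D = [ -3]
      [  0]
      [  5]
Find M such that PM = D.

M = [[1], [1], [0]]

Left-multiplying both sides by P⁻¹ gives M = P⁻¹D.
P has determinant -6; P⁻¹ = [[1/2, -1/2, 1/2], [13/6, -1/2, 3/2], [5/6, -1/2, 1/2]].
M = P⁻¹D = [[1/2, -1/2, 1/2], [13/6, -1/2, 3/2], [5/6, -1/2, 1/2]] · [[-3], [0], [5]] = [[1], [1], [0]].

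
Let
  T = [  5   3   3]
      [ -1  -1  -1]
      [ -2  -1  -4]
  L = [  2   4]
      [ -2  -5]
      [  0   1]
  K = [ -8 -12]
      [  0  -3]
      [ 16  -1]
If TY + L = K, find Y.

TY = K − L = [[-10, -16], [2, 2], [16, -2]].
Left-multiplying both sides by T⁻¹ gives Y = T⁻¹(K − L).
det T = 6, so T⁻¹ = [[1/2, 3/2, 0], [-1/3, -7/3, 1/3], [-1/6, -1/6, -1/3]].
Y = T⁻¹(K − L) = [[-2, -5], [4, 0], [-4, 3]].

Y = [[-2, -5], [4, 0], [-4, 3]]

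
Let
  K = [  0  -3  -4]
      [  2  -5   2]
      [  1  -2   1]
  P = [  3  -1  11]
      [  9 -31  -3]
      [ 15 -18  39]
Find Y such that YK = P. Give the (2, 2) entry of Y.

4

Since K sits to the right of Y, Y = PK⁻¹.
det K = -4, so K⁻¹ = [[1/4, -11/4, 13/2], [0, -1, 2], [-1/4, 3/4, -3/2]].
Y = PK⁻¹ = [[3, -1, 11], [9, -31, -3], [15, -18, 39]] · [[1/4, -11/4, 13/2], [0, -1, 2], [-1/4, 3/4, -3/2]] = [[-2, 1, 1], [3, 4, 1], [-6, 6, 3]].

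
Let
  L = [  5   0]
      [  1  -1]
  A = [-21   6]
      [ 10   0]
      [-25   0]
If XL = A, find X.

X = [[-3, -6], [2, 0], [-5, 0]]

L is on the right of X, so right-multiply by L⁻¹: X = AL⁻¹.
L has determinant -5; L⁻¹ = [[1/5, 0], [1/5, -1]].
X = AL⁻¹ = [[-21, 6], [10, 0], [-25, 0]] · [[1/5, 0], [1/5, -1]] = [[-3, -6], [2, 0], [-5, 0]].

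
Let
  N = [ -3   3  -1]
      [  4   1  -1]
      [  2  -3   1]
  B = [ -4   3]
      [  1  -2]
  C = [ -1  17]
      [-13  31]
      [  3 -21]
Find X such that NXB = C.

X = [[0, -2], [-1, -5], [0, 4]]

Isolating X: multiply by N⁻¹ from the left and B⁻¹ from the right, so X = N⁻¹CB⁻¹.
det N = 2; the adjugate gives N⁻¹ = [[-1, 0, -1], [-3, -1/2, -7/2], [-7, -3/2, -15/2]].
det B = 5, so B⁻¹ = [[-2/5, -3/5], [-1/5, -4/5]].
N⁻¹C = [[-2, 4], [-1, 7], [4, -8]].
X = (N⁻¹C)B⁻¹ = [[0, -2], [-1, -5], [0, 4]].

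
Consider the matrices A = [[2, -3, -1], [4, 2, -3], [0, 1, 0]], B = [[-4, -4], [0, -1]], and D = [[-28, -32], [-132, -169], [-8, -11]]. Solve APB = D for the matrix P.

Isolating P: multiply by A⁻¹ from the left and B⁻¹ from the right, so P = A⁻¹DB⁻¹.
det A = 2, so A⁻¹ = [[3/2, -1/2, 11/2], [0, 0, 1], [2, -1, 8]].
det B = 4, so B⁻¹ = [[-1/4, 1], [0, -1]].
A⁻¹D = [[-20, -24], [-8, -11], [12, 17]].
P = (A⁻¹D)B⁻¹ = [[5, 4], [2, 3], [-3, -5]].

P = [[5, 4], [2, 3], [-3, -5]]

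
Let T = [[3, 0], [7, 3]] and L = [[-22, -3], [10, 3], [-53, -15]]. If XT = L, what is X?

X = [[-5, -1], [1, 1], [-6, -5]]

Right-multiplying both sides by T⁻¹ gives X = LT⁻¹.
det T = 9, so T⁻¹ = [[1/3, 0], [-7/9, 1/3]].
X = LT⁻¹ = [[-22, -3], [10, 3], [-53, -15]] · [[1/3, 0], [-7/9, 1/3]] = [[-5, -1], [1, 1], [-6, -5]].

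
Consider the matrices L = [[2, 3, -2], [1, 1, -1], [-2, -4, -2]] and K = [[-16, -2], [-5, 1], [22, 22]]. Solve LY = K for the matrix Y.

Since L multiplies Y on the left, Y = L⁻¹K.
det L = 4, so L⁻¹ = [[-3/2, 7/2, -1/4], [1, -2, 0], [-1/2, 1/2, -1/4]].
Y = L⁻¹K = [[-3/2, 7/2, -1/4], [1, -2, 0], [-1/2, 1/2, -1/4]] · [[-16, -2], [-5, 1], [22, 22]] = [[1, 1], [-6, -4], [0, -4]].

Y = [[1, 1], [-6, -4], [0, -4]]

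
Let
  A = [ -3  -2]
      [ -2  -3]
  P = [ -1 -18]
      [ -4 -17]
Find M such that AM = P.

Left-multiplying both sides by A⁻¹ gives M = A⁻¹P.
det A = 5; the adjugate gives A⁻¹ = [[-3/5, 2/5], [2/5, -3/5]].
M = A⁻¹P = [[-3/5, 2/5], [2/5, -3/5]] · [[-1, -18], [-4, -17]] = [[-1, 4], [2, 3]].

M = [[-1, 4], [2, 3]]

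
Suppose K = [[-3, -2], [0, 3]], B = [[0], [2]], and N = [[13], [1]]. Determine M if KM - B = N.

KM = N + B = [[13], [3]].
Since K multiplies M on the left, M = K⁻¹(N + B).
det K = -9, so K⁻¹ = [[-1/3, -2/9], [0, 1/3]].
M = K⁻¹(N + B) = [[-5], [1]].

M = [[-5], [1]]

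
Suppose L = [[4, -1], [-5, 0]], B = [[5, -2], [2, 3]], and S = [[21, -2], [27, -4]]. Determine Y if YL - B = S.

YL = S + B = [[26, -4], [29, -1]].
Since L sits to the right of Y, Y = (S + B)L⁻¹.
det L = -5, so L⁻¹ = [[0, -1/5], [-1, -4/5]].
Y = (S + B)L⁻¹ = [[4, -2], [1, -5]].

Y = [[4, -2], [1, -5]]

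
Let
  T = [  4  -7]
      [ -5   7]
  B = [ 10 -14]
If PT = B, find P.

P = [[0, -2]]

T is on the right of P, so right-multiply by T⁻¹: P = BT⁻¹.
det T = -7; the adjugate gives T⁻¹ = [[-1, -1], [-5/7, -4/7]].
P = BT⁻¹ = [[10, -14]] · [[-1, -1], [-5/7, -4/7]] = [[0, -2]].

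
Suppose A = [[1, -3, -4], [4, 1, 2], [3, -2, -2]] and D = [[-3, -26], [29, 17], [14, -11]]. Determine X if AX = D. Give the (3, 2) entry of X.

6

Since A multiplies X on the left, X = A⁻¹D.
A has determinant 4; A⁻¹ = [[1/2, 1/2, -1/2], [7/2, 5/2, -9/2], [-11/4, -7/4, 13/4]].
X = A⁻¹D = [[1/2, 1/2, -1/2], [7/2, 5/2, -9/2], [-11/4, -7/4, 13/4]] · [[-3, -26], [29, 17], [14, -11]] = [[6, 1], [-1, 1], [3, 6]].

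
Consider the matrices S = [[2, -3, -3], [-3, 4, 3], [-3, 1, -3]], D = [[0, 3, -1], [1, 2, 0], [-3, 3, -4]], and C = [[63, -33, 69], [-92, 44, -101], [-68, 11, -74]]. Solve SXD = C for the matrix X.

X = S⁻¹CD⁻¹ (apply S⁻¹ on the left and D⁻¹ on the right).
det S = -3; the adjugate gives S⁻¹ = [[5, 4, -1], [6, 5, -1], [-3, -7/3, 1/3]].
det D = 3; the adjugate gives D⁻¹ = [[-8/3, 3, 2/3], [4/3, -1, -1/3], [3, -3, -1]].
S⁻¹C = [[15, 0, 15], [-14, 11, -17], [3, 0, 4]].
X = (S⁻¹C)D⁻¹ = [[5, 0, -5], [1, -2, 4], [4, -3, -2]].

X = [[5, 0, -5], [1, -2, 4], [4, -3, -2]]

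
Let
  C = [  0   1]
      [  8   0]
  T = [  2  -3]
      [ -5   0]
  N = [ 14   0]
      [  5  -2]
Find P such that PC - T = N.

P = [[-3, 2], [-2, 0]]

PC = N + T = [[16, -3], [0, -2]].
Right-multiplying both sides by C⁻¹ gives P = (N + T)C⁻¹.
det C = -8, so C⁻¹ = [[0, 1/8], [1, 0]].
P = (N + T)C⁻¹ = [[-3, 2], [-2, 0]].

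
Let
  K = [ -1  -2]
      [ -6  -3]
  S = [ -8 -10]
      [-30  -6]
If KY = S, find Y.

Since K multiplies Y on the left, Y = K⁻¹S.
det K = -9, so K⁻¹ = [[1/3, -2/9], [-2/3, 1/9]].
Y = K⁻¹S = [[1/3, -2/9], [-2/3, 1/9]] · [[-8, -10], [-30, -6]] = [[4, -2], [2, 6]].

Y = [[4, -2], [2, 6]]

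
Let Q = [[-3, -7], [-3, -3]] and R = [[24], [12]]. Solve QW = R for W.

W = [[-1], [-3]]

Left-multiplying both sides by Q⁻¹ gives W = Q⁻¹R.
det Q = -12, so Q⁻¹ = [[1/4, -7/12], [-1/4, 1/4]].
W = Q⁻¹R = [[1/4, -7/12], [-1/4, 1/4]] · [[24], [12]] = [[-1], [-3]].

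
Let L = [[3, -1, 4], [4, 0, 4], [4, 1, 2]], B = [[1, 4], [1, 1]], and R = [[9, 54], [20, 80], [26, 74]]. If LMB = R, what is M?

M = [[1, 4], [4, 2], [4, -4]]

Left-multiply by L⁻¹ and right-multiply by B⁻¹: M = L⁻¹RB⁻¹.
det L = -4, so L⁻¹ = [[1, -3/2, 1], [-2, 5/2, -1], [-1, 7/4, -1]].
B has determinant -3; B⁻¹ = [[-1/3, 4/3], [1/3, -1/3]].
L⁻¹R = [[5, 8], [6, 18], [0, 12]].
M = (L⁻¹R)B⁻¹ = [[1, 4], [4, 2], [4, -4]].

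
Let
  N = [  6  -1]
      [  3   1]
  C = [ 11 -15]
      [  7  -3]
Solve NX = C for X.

N is on the left of X, so left-multiply by N⁻¹: X = N⁻¹C.
det N = 9, so N⁻¹ = [[1/9, 1/9], [-1/3, 2/3]].
X = N⁻¹C = [[1/9, 1/9], [-1/3, 2/3]] · [[11, -15], [7, -3]] = [[2, -2], [1, 3]].

X = [[2, -2], [1, 3]]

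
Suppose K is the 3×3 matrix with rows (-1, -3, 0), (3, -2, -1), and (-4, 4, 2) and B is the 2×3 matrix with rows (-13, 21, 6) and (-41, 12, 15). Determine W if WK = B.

W = [[-3, -4, 1], [6, -5, 5]]

Since K sits to the right of W, W = BK⁻¹.
det K = 6, so K⁻¹ = [[0, 1, 1/2], [-1/3, -1/3, -1/6], [2/3, 8/3, 11/6]].
W = BK⁻¹ = [[-13, 21, 6], [-41, 12, 15]] · [[0, 1, 1/2], [-1/3, -1/3, -1/6], [2/3, 8/3, 11/6]] = [[-3, -4, 1], [6, -5, 5]].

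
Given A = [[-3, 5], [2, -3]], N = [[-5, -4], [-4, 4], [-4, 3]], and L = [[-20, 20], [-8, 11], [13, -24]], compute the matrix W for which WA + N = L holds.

WA = L − N = [[-15, 24], [-4, 7], [17, -27]].
A is on the right of W, so right-multiply by A⁻¹: W = (L − N)A⁻¹.
det A = -1, so A⁻¹ = [[3, 5], [2, 3]].
W = (L − N)A⁻¹ = [[3, -3], [2, 1], [-3, 4]].

W = [[3, -3], [2, 1], [-3, 4]]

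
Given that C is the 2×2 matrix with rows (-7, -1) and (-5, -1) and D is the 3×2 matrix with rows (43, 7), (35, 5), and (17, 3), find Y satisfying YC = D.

Y = [[-4, -3], [-5, 0], [-1, -2]]

Right-multiplying both sides by C⁻¹ gives Y = DC⁻¹.
C has determinant 2; C⁻¹ = [[-1/2, 1/2], [5/2, -7/2]].
Y = DC⁻¹ = [[43, 7], [35, 5], [17, 3]] · [[-1/2, 1/2], [5/2, -7/2]] = [[-4, -3], [-5, 0], [-1, -2]].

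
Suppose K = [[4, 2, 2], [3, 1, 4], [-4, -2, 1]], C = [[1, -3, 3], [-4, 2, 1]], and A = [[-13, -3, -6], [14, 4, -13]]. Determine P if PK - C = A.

PK = A + C = [[-12, -6, -3], [10, 6, -12]].
Since K sits to the right of P, P = (A + C)K⁻¹.
det K = -6; the adjugate gives K⁻¹ = [[-3/2, 1, -1], [19/6, -2, 5/3], [1/3, 0, 1/3]].
P = (A + C)K⁻¹ = [[-2, 0, 1], [0, -2, -4]].

P = [[-2, 0, 1], [0, -2, -4]]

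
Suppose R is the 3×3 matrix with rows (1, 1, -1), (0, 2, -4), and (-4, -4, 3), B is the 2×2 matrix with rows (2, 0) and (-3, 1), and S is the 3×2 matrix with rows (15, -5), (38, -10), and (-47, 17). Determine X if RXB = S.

X = [[0, -3], [-2, 1], [-2, 3]]

Left-multiply by R⁻¹ and right-multiply by B⁻¹: X = R⁻¹SB⁻¹.
det R = -2, so R⁻¹ = [[5, -1/2, 1], [-8, 1/2, -2], [-4, 0, -1]].
B has determinant 2; B⁻¹ = [[1/2, 0], [3/2, 1]].
R⁻¹S = [[9, -3], [-7, 1], [-13, 3]].
X = (R⁻¹S)B⁻¹ = [[0, -3], [-2, 1], [-2, 3]].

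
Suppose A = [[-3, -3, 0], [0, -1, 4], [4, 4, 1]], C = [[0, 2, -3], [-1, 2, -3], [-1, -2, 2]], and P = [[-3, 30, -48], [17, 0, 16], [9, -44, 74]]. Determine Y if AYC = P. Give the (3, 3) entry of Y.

-4

Y = A⁻¹PC⁻¹ (apply A⁻¹ on the left and C⁻¹ on the right).
det A = 3, so A⁻¹ = [[-17/3, 1, -4], [16/3, -1, 4], [4/3, 0, 1]].
det C = -2, so C⁻¹ = [[1, -1, 0], [-5/2, 3/2, -3/2], [-2, 1, -1]].
A⁻¹P = [[-2, 6, -8], [3, -16, 24], [5, -4, 10]].
Y = (A⁻¹P)C⁻¹ = [[-1, 3, -1], [-5, -3, 0], [-5, -1, -4]].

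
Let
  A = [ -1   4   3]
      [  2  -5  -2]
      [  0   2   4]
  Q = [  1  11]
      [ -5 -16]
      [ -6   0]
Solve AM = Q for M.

M = [[2, 4], [3, 6], [-3, -3]]

A is on the left of M, so left-multiply by A⁻¹: M = A⁻¹Q.
A has determinant -4; A⁻¹ = [[4, 5/2, -7/4], [2, 1, -1], [-1, -1/2, 3/4]].
M = A⁻¹Q = [[4, 5/2, -7/4], [2, 1, -1], [-1, -1/2, 3/4]] · [[1, 11], [-5, -16], [-6, 0]] = [[2, 4], [3, 6], [-3, -3]].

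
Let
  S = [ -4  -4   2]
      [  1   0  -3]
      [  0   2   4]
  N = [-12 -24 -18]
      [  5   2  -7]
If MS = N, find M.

S is on the right of M, so right-multiply by S⁻¹: M = NS⁻¹.
S has determinant -4; S⁻¹ = [[-3/2, -5, -3], [1, 4, 5/2], [-1/2, -2, -1]].
M = NS⁻¹ = [[-12, -24, -18], [5, 2, -7]] · [[-3/2, -5, -3], [1, 4, 5/2], [-1/2, -2, -1]] = [[3, 0, -6], [-2, -3, -3]].

M = [[3, 0, -6], [-2, -3, -3]]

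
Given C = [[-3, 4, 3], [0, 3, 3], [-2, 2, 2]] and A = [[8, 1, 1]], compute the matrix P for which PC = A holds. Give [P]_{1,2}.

Right-multiplying both sides by C⁻¹ gives P = AC⁻¹.
det C = -6, so C⁻¹ = [[0, 1/3, -1/2], [1, 0, -3/2], [-1, 1/3, 3/2]].
P = AC⁻¹ = [[8, 1, 1]] · [[0, 1/3, -1/2], [1, 0, -3/2], [-1, 1/3, 3/2]] = [[0, 3, -4]].

3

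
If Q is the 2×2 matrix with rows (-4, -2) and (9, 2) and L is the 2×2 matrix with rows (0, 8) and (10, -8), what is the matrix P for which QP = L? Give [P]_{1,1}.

Left-multiplying both sides by Q⁻¹ gives P = Q⁻¹L.
det Q = 10, so Q⁻¹ = [[1/5, 1/5], [-9/10, -2/5]].
P = Q⁻¹L = [[1/5, 1/5], [-9/10, -2/5]] · [[0, 8], [10, -8]] = [[2, 0], [-4, -4]].

2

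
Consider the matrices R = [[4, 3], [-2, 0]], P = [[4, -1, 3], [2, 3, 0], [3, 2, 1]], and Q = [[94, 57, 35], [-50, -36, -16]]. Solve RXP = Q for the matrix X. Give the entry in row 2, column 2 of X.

X = R⁻¹QP⁻¹ (apply R⁻¹ on the left and P⁻¹ on the right).
det R = 6; the adjugate gives R⁻¹ = [[0, -1/2], [1/3, 2/3]].
det P = -1; the adjugate gives P⁻¹ = [[-3, -7, 9], [2, 5, -6], [5, 11, -14]].
R⁻¹Q = [[25, 18, 8], [-2, -5, 1]].
X = (R⁻¹Q)P⁻¹ = [[1, 3, 5], [1, 0, -2]].

0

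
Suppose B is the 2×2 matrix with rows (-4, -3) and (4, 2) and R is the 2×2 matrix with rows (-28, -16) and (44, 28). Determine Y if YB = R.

Since B sits to the right of Y, Y = RB⁻¹.
B has determinant 4; B⁻¹ = [[1/2, 3/4], [-1, -1]].
Y = RB⁻¹ = [[-28, -16], [44, 28]] · [[1/2, 3/4], [-1, -1]] = [[2, -5], [-6, 5]].

Y = [[2, -5], [-6, 5]]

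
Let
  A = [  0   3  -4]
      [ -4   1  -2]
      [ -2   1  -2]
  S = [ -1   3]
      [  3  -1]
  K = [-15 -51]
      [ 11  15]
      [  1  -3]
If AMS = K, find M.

M = [[-4, -3], [-3, 0], [3, 3]]

M = A⁻¹KS⁻¹ (apply A⁻¹ on the left and S⁻¹ on the right).
A has determinant -4; A⁻¹ = [[0, -1/2, 1/2], [1, 2, -4], [1/2, 3/2, -3]].
det S = -8; the adjugate gives S⁻¹ = [[1/8, 3/8], [3/8, 1/8]].
A⁻¹K = [[-5, -9], [3, -9], [6, 6]].
M = (A⁻¹K)S⁻¹ = [[-4, -3], [-3, 0], [3, 3]].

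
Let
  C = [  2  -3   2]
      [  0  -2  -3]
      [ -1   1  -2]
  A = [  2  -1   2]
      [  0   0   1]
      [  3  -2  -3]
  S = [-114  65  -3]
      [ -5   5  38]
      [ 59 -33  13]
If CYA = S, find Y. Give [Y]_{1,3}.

Y = C⁻¹SA⁻¹ (apply C⁻¹ on the left and A⁻¹ on the right).
C has determinant 1; C⁻¹ = [[7, -4, 13], [3, -2, 6], [-2, 1, -4]].
det A = 1; the adjugate gives A⁻¹ = [[2, -7, -1], [3, -12, -2], [0, 1, 0]].
C⁻¹S = [[-11, 6, -4], [22, -13, -7], [-13, 7, -8]].
Y = (C⁻¹S)A⁻¹ = [[-4, 1, -1], [5, -5, 4], [-5, -1, -1]].

-1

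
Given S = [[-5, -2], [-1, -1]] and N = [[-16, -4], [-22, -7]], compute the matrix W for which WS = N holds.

W = [[4, -4], [5, -3]]

S is on the right of W, so right-multiply by S⁻¹: W = NS⁻¹.
det S = 3; the adjugate gives S⁻¹ = [[-1/3, 2/3], [1/3, -5/3]].
W = NS⁻¹ = [[-16, -4], [-22, -7]] · [[-1/3, 2/3], [1/3, -5/3]] = [[4, -4], [5, -3]].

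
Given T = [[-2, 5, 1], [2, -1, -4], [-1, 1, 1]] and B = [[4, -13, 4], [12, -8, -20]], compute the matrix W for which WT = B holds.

W = [[-2, -3, -6], [0, 4, -4]]

Since T sits to the right of W, W = BT⁻¹.
T has determinant 5; T⁻¹ = [[3/5, -4/5, -19/5], [2/5, -1/5, -6/5], [1/5, -3/5, -8/5]].
W = BT⁻¹ = [[4, -13, 4], [12, -8, -20]] · [[3/5, -4/5, -19/5], [2/5, -1/5, -6/5], [1/5, -3/5, -8/5]] = [[-2, -3, -6], [0, 4, -4]].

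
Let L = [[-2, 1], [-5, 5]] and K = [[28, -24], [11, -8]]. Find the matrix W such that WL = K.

Right-multiplying both sides by L⁻¹ gives W = KL⁻¹.
L has determinant -5; L⁻¹ = [[-1, 1/5], [-1, 2/5]].
W = KL⁻¹ = [[28, -24], [11, -8]] · [[-1, 1/5], [-1, 2/5]] = [[-4, -4], [-3, -1]].

W = [[-4, -4], [-3, -1]]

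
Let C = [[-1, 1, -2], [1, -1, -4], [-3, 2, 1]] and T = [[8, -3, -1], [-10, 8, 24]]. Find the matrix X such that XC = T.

Right-multiplying both sides by C⁻¹ gives X = TC⁻¹.
det C = 6; the adjugate gives C⁻¹ = [[7/6, -5/6, -1], [11/6, -7/6, -1], [-1/6, -1/6, 0]].
X = TC⁻¹ = [[8, -3, -1], [-10, 8, 24]] · [[7/6, -5/6, -1], [11/6, -7/6, -1], [-1/6, -1/6, 0]] = [[4, -3, -5], [-1, -5, 2]].

X = [[4, -3, -5], [-1, -5, 2]]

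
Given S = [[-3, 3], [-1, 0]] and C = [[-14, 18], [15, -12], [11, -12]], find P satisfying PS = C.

S is on the right of P, so right-multiply by S⁻¹: P = CS⁻¹.
det S = 3, so S⁻¹ = [[0, -1], [1/3, -1]].
P = CS⁻¹ = [[-14, 18], [15, -12], [11, -12]] · [[0, -1], [1/3, -1]] = [[6, -4], [-4, -3], [-4, 1]].

P = [[6, -4], [-4, -3], [-4, 1]]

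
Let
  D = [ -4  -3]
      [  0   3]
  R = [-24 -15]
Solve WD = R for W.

Right-multiplying both sides by D⁻¹ gives W = RD⁻¹.
D has determinant -12; D⁻¹ = [[-1/4, -1/4], [0, 1/3]].
W = RD⁻¹ = [[-24, -15]] · [[-1/4, -1/4], [0, 1/3]] = [[6, 1]].

W = [[6, 1]]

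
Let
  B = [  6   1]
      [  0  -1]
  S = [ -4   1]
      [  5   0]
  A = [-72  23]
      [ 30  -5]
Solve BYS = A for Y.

Left-multiply by B⁻¹ and right-multiply by S⁻¹: Y = B⁻¹AS⁻¹.
det B = -6, so B⁻¹ = [[1/6, 1/6], [0, -1]].
det S = -5; the adjugate gives S⁻¹ = [[0, 1/5], [1, 4/5]].
B⁻¹A = [[-7, 3], [-30, 5]].
Y = (B⁻¹A)S⁻¹ = [[3, 1], [5, -2]].

Y = [[3, 1], [5, -2]]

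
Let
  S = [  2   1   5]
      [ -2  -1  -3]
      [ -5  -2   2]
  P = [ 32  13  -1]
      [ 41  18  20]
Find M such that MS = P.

Since S sits to the right of M, M = PS⁻¹.
det S = -2; the adjugate gives S⁻¹ = [[4, 6, -1], [-19/2, -29/2, 2], [1/2, 1/2, 0]].
M = PS⁻¹ = [[32, 13, -1], [41, 18, 20]] · [[4, 6, -1], [-19/2, -29/2, 2], [1/2, 1/2, 0]] = [[4, 3, -6], [3, -5, -5]].

M = [[4, 3, -6], [3, -5, -5]]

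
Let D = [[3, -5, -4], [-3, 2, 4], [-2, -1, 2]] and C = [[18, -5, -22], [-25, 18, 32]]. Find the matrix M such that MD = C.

Since D sits to the right of M, M = CD⁻¹.
det D = 6; the adjugate gives D⁻¹ = [[4/3, 7/3, -2], [-1/3, -1/3, 0], [7/6, 13/6, -3/2]].
M = CD⁻¹ = [[18, -5, -22], [-25, 18, 32]] · [[4/3, 7/3, -2], [-1/3, -1/3, 0], [7/6, 13/6, -3/2]] = [[0, -4, -3], [-2, 5, 2]].

M = [[0, -4, -3], [-2, 5, 2]]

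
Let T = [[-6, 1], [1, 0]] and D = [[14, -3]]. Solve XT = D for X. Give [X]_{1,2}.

-4

Since T sits to the right of X, X = DT⁻¹.
det T = -1, so T⁻¹ = [[0, 1], [1, 6]].
X = DT⁻¹ = [[14, -3]] · [[0, 1], [1, 6]] = [[-3, -4]].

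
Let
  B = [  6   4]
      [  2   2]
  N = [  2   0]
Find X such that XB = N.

B is on the right of X, so right-multiply by B⁻¹: X = NB⁻¹.
det B = 4, so B⁻¹ = [[1/2, -1], [-1/2, 3/2]].
X = NB⁻¹ = [[2, 0]] · [[1/2, -1], [-1/2, 3/2]] = [[1, -2]].

X = [[1, -2]]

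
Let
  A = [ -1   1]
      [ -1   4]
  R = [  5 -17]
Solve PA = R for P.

A is on the right of P, so right-multiply by A⁻¹: P = RA⁻¹.
det A = -3, so A⁻¹ = [[-4/3, 1/3], [-1/3, 1/3]].
P = RA⁻¹ = [[5, -17]] · [[-4/3, 1/3], [-1/3, 1/3]] = [[-1, -4]].

P = [[-1, -4]]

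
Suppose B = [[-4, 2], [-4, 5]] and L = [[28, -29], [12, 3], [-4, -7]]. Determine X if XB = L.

Right-multiplying both sides by B⁻¹ gives X = LB⁻¹.
det B = -12; the adjugate gives B⁻¹ = [[-5/12, 1/6], [-1/3, 1/3]].
X = LB⁻¹ = [[28, -29], [12, 3], [-4, -7]] · [[-5/12, 1/6], [-1/3, 1/3]] = [[-2, -5], [-6, 3], [4, -3]].

X = [[-2, -5], [-6, 3], [4, -3]]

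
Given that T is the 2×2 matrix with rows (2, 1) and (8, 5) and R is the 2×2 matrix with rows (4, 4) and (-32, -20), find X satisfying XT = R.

T is on the right of X, so right-multiply by T⁻¹: X = RT⁻¹.
T has determinant 2; T⁻¹ = [[5/2, -1/2], [-4, 1]].
X = RT⁻¹ = [[4, 4], [-32, -20]] · [[5/2, -1/2], [-4, 1]] = [[-6, 2], [0, -4]].

X = [[-6, 2], [0, -4]]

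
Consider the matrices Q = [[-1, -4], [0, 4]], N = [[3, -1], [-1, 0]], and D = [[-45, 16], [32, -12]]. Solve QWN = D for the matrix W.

W = Q⁻¹DN⁻¹ (apply Q⁻¹ on the left and N⁻¹ on the right).
det Q = -4, so Q⁻¹ = [[-1, -1], [0, 1/4]].
det N = -1; the adjugate gives N⁻¹ = [[0, -1], [-1, -3]].
Q⁻¹D = [[13, -4], [8, -3]].
W = (Q⁻¹D)N⁻¹ = [[4, -1], [3, 1]].

W = [[4, -1], [3, 1]]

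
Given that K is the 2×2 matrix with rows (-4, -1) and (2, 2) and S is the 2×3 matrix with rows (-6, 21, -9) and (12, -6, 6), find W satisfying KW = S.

K is on the left of W, so left-multiply by K⁻¹: W = K⁻¹S.
det K = -6, so K⁻¹ = [[-1/3, -1/6], [1/3, 2/3]].
W = K⁻¹S = [[-1/3, -1/6], [1/3, 2/3]] · [[-6, 21, -9], [12, -6, 6]] = [[0, -6, 2], [6, 3, 1]].

W = [[0, -6, 2], [6, 3, 1]]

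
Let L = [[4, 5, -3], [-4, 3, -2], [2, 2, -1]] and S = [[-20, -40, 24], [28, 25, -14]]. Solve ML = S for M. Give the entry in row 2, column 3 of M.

4

Right-multiplying both sides by L⁻¹ gives M = SL⁻¹.
det L = 6; the adjugate gives L⁻¹ = [[1/6, -1/6, -1/6], [-4/3, 1/3, 10/3], [-7/3, 1/3, 16/3]].
M = SL⁻¹ = [[-20, -40, 24], [28, 25, -14]] · [[1/6, -1/6, -1/6], [-4/3, 1/3, 10/3], [-7/3, 1/3, 16/3]] = [[-6, -2, -2], [4, -1, 4]].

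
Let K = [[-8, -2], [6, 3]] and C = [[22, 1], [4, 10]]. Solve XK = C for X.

X = [[-5, -3], [4, 6]]

Since K sits to the right of X, X = CK⁻¹.
det K = -12; the adjugate gives K⁻¹ = [[-1/4, -1/6], [1/2, 2/3]].
X = CK⁻¹ = [[22, 1], [4, 10]] · [[-1/4, -1/6], [1/2, 2/3]] = [[-5, -3], [4, 6]].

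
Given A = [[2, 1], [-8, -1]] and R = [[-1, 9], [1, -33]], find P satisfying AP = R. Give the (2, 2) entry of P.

A is on the left of P, so left-multiply by A⁻¹: P = A⁻¹R.
det A = 6; the adjugate gives A⁻¹ = [[-1/6, -1/6], [4/3, 1/3]].
P = A⁻¹R = [[-1/6, -1/6], [4/3, 1/3]] · [[-1, 9], [1, -33]] = [[0, 4], [-1, 1]].

1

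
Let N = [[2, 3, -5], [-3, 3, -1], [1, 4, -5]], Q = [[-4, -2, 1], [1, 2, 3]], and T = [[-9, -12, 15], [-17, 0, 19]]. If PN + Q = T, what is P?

PN = T − Q = [[-5, -10, 14], [-18, -2, 16]].
N is on the right of P, so right-multiply by N⁻¹: P = (T − Q)N⁻¹.
det N = 5; the adjugate gives N⁻¹ = [[-11/5, -1, 12/5], [-16/5, -1, 17/5], [-3, -1, 3]].
P = (T − Q)N⁻¹ = [[1, 1, -4], [-2, 4, -2]].

P = [[1, 1, -4], [-2, 4, -2]]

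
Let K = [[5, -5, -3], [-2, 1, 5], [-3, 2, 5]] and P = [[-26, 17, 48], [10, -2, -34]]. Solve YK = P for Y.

Since K sits to the right of Y, Y = PK⁻¹.
K has determinant 3; K⁻¹ = [[-5/3, 19/3, -22/3], [-5/3, 16/3, -19/3], [-1/3, 5/3, -5/3]].
Y = PK⁻¹ = [[-26, 17, 48], [10, -2, -34]] · [[-5/3, 19/3, -22/3], [-5/3, 16/3, -19/3], [-1/3, 5/3, -5/3]] = [[-1, 6, 3], [-2, -4, -4]].

Y = [[-1, 6, 3], [-2, -4, -4]]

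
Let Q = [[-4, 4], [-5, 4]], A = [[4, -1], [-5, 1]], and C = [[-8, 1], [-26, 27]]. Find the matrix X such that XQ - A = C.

X = [[-4, 4], [4, 3]]

XQ = C + A = [[-4, 0], [-31, 28]].
Q is on the right of X, so right-multiply by Q⁻¹: X = (C + A)Q⁻¹.
det Q = 4, so Q⁻¹ = [[1, -1], [5/4, -1]].
X = (C + A)Q⁻¹ = [[-4, 4], [4, 3]].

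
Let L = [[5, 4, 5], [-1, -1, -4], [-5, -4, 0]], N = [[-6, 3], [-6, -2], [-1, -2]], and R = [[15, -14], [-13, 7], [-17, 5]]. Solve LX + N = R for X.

X = [[4, -3], [-1, 2], [1, -2]]

LX = R − N = [[21, -17], [-7, 9], [-16, 7]].
Since L multiplies X on the left, X = L⁻¹(R − N).
det L = -5, so L⁻¹ = [[16/5, 4, 11/5], [-4, -5, -3], [1/5, 0, 1/5]].
X = L⁻¹(R − N) = [[4, -3], [-1, 2], [1, -2]].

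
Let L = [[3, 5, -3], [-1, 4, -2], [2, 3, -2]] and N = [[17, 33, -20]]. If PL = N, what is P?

P = [[4, 1, 3]]

L is on the right of P, so right-multiply by L⁻¹: P = NL⁻¹.
det L = -3; the adjugate gives L⁻¹ = [[2/3, -1/3, -2/3], [2, 0, -3], [11/3, -1/3, -17/3]].
P = NL⁻¹ = [[17, 33, -20]] · [[2/3, -1/3, -2/3], [2, 0, -3], [11/3, -1/3, -17/3]] = [[4, 1, 3]].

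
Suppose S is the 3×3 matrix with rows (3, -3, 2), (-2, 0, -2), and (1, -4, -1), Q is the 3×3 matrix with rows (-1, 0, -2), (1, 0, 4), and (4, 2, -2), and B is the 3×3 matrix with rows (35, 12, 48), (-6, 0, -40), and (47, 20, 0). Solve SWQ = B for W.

W = [[0, 5, 3], [0, 0, -1], [4, 2, -3]]

W = S⁻¹BQ⁻¹ (apply S⁻¹ on the left and Q⁻¹ on the right).
det S = 4; the adjugate gives S⁻¹ = [[-2, -11/4, 3/2], [-1, -5/4, 1/2], [2, 9/4, -3/2]].
det Q = 4, so Q⁻¹ = [[-2, -1, 0], [9/2, 5/2, 1/2], [1/2, 1/2, 0]].
S⁻¹B = [[17, 6, 14], [-4, -2, 2], [-14, -6, 6]].
W = (S⁻¹B)Q⁻¹ = [[0, 5, 3], [0, 0, -1], [4, 2, -3]].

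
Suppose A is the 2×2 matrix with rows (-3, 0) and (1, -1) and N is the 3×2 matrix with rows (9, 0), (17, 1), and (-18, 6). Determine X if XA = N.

Since A sits to the right of X, X = NA⁻¹.
A has determinant 3; A⁻¹ = [[-1/3, 0], [-1/3, -1]].
X = NA⁻¹ = [[9, 0], [17, 1], [-18, 6]] · [[-1/3, 0], [-1/3, -1]] = [[-3, 0], [-6, -1], [4, -6]].

X = [[-3, 0], [-6, -1], [4, -6]]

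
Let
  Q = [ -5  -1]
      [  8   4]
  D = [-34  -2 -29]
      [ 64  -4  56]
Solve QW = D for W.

W = [[6, 1, 5], [4, -3, 4]]

Q is on the left of W, so left-multiply by Q⁻¹: W = Q⁻¹D.
det Q = -12; the adjugate gives Q⁻¹ = [[-1/3, -1/12], [2/3, 5/12]].
W = Q⁻¹D = [[-1/3, -1/12], [2/3, 5/12]] · [[-34, -2, -29], [64, -4, 56]] = [[6, 1, 5], [4, -3, 4]].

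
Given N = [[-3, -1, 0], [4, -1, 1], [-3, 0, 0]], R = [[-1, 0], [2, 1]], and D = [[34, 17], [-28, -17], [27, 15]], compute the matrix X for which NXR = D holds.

Left-multiply by N⁻¹ and right-multiply by R⁻¹: X = N⁻¹DR⁻¹.
det N = 3; the adjugate gives N⁻¹ = [[0, 0, -1/3], [-1, 0, 1], [-1, 1, 7/3]].
R has determinant -1; R⁻¹ = [[-1, 0], [2, 1]].
N⁻¹D = [[-9, -5], [-7, -2], [1, 1]].
X = (N⁻¹D)R⁻¹ = [[-1, -5], [3, -2], [1, 1]].

X = [[-1, -5], [3, -2], [1, 1]]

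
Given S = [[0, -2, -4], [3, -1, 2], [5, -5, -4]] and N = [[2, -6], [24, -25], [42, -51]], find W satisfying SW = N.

W = [[5, -6], [-5, 5], [2, -1]]

S is on the left of W, so left-multiply by S⁻¹: W = S⁻¹N.
det S = -4; the adjugate gives S⁻¹ = [[-7/2, -3, 2], [-11/2, -5, 3], [5/2, 5/2, -3/2]].
W = S⁻¹N = [[-7/2, -3, 2], [-11/2, -5, 3], [5/2, 5/2, -3/2]] · [[2, -6], [24, -25], [42, -51]] = [[5, -6], [-5, 5], [2, -1]].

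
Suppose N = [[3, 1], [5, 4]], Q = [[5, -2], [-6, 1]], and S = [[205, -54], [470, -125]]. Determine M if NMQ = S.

M = [[4, -5], [5, -5]]

M = N⁻¹SQ⁻¹ (apply N⁻¹ on the left and Q⁻¹ on the right).
det N = 7, so N⁻¹ = [[4/7, -1/7], [-5/7, 3/7]].
det Q = -7, so Q⁻¹ = [[-1/7, -2/7], [-6/7, -5/7]].
N⁻¹S = [[50, -13], [55, -15]].
M = (N⁻¹S)Q⁻¹ = [[4, -5], [5, -5]].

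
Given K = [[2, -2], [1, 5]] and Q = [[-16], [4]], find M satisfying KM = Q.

M = [[-6], [2]]

Since K multiplies M on the left, M = K⁻¹Q.
det K = 12, so K⁻¹ = [[5/12, 1/6], [-1/12, 1/6]].
M = K⁻¹Q = [[5/12, 1/6], [-1/12, 1/6]] · [[-16], [4]] = [[-6], [2]].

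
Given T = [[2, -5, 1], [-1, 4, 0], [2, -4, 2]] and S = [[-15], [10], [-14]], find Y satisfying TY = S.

Y = [[-2], [2], [-1]]

Since T multiplies Y on the left, Y = T⁻¹S.
det T = 2; the adjugate gives T⁻¹ = [[4, 3, -2], [1, 1, -1/2], [-2, -1, 3/2]].
Y = T⁻¹S = [[4, 3, -2], [1, 1, -1/2], [-2, -1, 3/2]] · [[-15], [10], [-14]] = [[-2], [2], [-1]].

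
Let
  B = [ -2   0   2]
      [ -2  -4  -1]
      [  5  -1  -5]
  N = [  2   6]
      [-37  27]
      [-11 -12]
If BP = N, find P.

Left-multiplying both sides by B⁻¹ gives P = B⁻¹N.
det B = 6, so B⁻¹ = [[19/6, -1/3, 4/3], [-5/2, 0, -1], [11/3, -1/3, 4/3]].
P = B⁻¹N = [[19/6, -1/3, 4/3], [-5/2, 0, -1], [11/3, -1/3, 4/3]] · [[2, 6], [-37, 27], [-11, -12]] = [[4, -6], [6, -3], [5, -3]].

P = [[4, -6], [6, -3], [5, -3]]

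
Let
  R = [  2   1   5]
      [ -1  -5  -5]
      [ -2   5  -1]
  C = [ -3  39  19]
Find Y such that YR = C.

Y = [[4, -1, 6]]

Right-multiplying both sides by R⁻¹ gives Y = CR⁻¹.
R has determinant -6; R⁻¹ = [[-5, -13/3, -10/3], [-3/2, -4/3, -5/6], [5/2, 2, 3/2]].
Y = CR⁻¹ = [[-3, 39, 19]] · [[-5, -13/3, -10/3], [-3/2, -4/3, -5/6], [5/2, 2, 3/2]] = [[4, -1, 6]].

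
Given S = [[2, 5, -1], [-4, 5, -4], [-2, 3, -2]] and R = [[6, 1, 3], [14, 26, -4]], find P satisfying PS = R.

P = [[1, -2, 2], [6, 1, -3]]

Since S sits to the right of P, P = RS⁻¹.
det S = 6, so S⁻¹ = [[1/3, 7/6, -5/2], [0, -1, 2], [-1/3, -8/3, 5]].
P = RS⁻¹ = [[6, 1, 3], [14, 26, -4]] · [[1/3, 7/6, -5/2], [0, -1, 2], [-1/3, -8/3, 5]] = [[1, -2, 2], [6, 1, -3]].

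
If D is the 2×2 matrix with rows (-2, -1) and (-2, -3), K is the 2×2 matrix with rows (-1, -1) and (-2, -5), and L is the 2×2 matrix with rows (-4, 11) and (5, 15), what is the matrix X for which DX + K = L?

DX = L − K = [[-3, 12], [7, 20]].
Since D multiplies X on the left, X = D⁻¹(L − K).
det D = 4; the adjugate gives D⁻¹ = [[-3/4, 1/4], [1/2, -1/2]].
X = D⁻¹(L − K) = [[4, -4], [-5, -4]].

X = [[4, -4], [-5, -4]]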